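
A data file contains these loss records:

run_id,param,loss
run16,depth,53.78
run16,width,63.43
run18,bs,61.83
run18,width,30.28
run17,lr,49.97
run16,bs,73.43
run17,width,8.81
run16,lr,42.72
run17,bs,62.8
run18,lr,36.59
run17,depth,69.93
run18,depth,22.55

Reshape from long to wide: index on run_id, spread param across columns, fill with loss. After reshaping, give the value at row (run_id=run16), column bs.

73.43

Wide layout: rows indexed by run_id, columns are the 4 distinct param values (depth, width, bs, lr).
Cell (run_id=run16, param=bs) draws from the long row where run_id=run16 and param=bs, which has loss=73.43.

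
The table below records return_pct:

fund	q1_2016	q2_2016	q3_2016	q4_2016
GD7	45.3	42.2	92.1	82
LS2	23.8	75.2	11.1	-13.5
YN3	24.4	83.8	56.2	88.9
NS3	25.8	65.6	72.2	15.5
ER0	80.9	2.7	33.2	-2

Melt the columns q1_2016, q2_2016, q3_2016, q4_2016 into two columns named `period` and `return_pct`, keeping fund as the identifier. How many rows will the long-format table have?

20

5 fund values × 4 melted columns = 20 rows.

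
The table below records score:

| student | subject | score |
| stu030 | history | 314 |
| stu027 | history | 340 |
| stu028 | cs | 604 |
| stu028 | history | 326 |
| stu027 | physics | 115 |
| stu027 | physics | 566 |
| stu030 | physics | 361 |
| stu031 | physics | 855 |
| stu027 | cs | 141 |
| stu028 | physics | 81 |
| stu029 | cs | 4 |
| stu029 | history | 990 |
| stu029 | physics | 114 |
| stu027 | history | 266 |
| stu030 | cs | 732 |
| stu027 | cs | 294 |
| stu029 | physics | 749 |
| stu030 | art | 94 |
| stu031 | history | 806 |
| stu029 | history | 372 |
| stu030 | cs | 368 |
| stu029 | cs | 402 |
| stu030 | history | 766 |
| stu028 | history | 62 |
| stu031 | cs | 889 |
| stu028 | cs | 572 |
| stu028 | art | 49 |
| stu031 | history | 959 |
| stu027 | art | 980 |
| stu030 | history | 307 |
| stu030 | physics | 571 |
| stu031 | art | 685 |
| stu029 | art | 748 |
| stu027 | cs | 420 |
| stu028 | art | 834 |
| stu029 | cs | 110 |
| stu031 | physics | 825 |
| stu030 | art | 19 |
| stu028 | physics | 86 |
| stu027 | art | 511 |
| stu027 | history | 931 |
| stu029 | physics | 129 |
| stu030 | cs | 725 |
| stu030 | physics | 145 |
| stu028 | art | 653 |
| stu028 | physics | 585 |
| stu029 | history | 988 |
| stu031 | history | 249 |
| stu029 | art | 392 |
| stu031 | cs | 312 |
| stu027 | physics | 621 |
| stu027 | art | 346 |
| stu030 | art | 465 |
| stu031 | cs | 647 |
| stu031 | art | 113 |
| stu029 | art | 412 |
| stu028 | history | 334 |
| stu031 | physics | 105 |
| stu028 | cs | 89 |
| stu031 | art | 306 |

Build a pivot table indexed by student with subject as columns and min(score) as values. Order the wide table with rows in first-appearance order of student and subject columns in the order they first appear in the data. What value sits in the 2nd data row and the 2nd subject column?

141

With rows in first-appearance order of student, row 2 is student=stu027. subject columns in first-appearance order: history, cs, physics, art; column 2 is cs.
Long rows with student=stu027, subject=cs: min(141, 294, 420) = 141.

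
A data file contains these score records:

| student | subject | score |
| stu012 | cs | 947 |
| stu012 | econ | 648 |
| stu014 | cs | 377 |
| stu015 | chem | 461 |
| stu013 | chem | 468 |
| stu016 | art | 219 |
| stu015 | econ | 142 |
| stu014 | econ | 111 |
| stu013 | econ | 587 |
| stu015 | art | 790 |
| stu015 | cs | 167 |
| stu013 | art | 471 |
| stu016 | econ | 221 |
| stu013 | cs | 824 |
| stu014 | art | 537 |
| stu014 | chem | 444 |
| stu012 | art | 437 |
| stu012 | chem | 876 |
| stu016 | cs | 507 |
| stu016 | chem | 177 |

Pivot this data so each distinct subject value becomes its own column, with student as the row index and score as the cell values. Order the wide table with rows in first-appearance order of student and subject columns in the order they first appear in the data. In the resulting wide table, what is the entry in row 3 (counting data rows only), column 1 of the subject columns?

With rows in first-appearance order of student, row 3 is student=stu015. subject columns in first-appearance order: cs, econ, chem, art; column 1 is cs.
Long rows with student=stu015, subject=cs: score = 167.

167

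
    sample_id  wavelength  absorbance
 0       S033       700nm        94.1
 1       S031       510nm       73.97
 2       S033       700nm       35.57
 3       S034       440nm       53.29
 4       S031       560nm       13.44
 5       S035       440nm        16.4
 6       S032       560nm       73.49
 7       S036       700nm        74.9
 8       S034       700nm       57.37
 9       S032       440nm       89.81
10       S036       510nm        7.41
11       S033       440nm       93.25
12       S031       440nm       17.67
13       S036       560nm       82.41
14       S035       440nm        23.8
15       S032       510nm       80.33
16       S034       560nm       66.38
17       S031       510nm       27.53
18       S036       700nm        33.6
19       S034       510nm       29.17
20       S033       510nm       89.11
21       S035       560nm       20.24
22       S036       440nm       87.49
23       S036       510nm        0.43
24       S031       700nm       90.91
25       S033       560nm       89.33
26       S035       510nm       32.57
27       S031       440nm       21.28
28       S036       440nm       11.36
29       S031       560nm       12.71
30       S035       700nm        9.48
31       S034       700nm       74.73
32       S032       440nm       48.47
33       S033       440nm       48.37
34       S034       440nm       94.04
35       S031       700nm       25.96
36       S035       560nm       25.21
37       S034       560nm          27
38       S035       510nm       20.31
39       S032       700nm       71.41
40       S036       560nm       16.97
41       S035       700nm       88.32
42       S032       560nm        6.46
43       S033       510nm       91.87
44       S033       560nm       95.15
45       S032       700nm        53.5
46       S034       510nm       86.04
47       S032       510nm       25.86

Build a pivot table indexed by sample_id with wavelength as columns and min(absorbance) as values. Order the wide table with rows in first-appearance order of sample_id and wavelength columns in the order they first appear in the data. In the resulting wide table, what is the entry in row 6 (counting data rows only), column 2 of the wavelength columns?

With rows in first-appearance order of sample_id, row 6 is sample_id=S036. wavelength columns in first-appearance order: 700nm, 510nm, 440nm, 560nm; column 2 is 510nm.
Long rows with sample_id=S036, wavelength=510nm: min(7.41, 0.43) = 0.43.

0.43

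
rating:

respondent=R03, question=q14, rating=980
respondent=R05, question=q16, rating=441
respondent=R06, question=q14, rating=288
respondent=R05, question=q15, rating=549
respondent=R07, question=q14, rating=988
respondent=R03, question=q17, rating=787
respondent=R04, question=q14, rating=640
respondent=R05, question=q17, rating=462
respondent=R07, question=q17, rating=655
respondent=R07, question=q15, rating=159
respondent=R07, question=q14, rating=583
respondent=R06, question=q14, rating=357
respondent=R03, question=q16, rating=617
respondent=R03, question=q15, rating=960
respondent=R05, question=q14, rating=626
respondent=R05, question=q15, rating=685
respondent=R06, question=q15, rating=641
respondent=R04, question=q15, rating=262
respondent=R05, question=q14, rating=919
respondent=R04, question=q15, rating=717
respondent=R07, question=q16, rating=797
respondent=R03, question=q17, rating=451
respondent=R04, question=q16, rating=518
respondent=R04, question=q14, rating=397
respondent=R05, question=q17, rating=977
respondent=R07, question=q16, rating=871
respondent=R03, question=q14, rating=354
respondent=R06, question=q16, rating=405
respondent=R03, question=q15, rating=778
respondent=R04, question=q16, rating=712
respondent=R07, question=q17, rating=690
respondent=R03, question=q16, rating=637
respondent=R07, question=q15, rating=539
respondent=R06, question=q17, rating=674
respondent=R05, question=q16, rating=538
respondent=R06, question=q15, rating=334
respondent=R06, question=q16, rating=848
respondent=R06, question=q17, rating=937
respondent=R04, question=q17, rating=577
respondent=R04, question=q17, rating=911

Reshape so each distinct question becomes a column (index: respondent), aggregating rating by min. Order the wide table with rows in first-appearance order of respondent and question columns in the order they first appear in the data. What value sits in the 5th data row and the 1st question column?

With rows in first-appearance order of respondent, row 5 is respondent=R04. question columns in first-appearance order: q14, q16, q15, q17; column 1 is q14.
Long rows with respondent=R04, question=q14: min(640, 397) = 397.

397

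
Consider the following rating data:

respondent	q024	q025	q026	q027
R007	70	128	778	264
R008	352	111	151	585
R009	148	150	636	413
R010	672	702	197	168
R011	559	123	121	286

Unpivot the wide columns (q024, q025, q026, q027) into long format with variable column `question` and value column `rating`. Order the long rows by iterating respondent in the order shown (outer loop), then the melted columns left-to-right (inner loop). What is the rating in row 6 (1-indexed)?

111

20 rows total (5 × 4). Row 6: index ⌊(6-1)/4⌋ = 1 into respondent → R008; (6-1) mod 4 = 1 into the melted columns → q025.
So row 6 is (R008, q025, 111); rating = 111.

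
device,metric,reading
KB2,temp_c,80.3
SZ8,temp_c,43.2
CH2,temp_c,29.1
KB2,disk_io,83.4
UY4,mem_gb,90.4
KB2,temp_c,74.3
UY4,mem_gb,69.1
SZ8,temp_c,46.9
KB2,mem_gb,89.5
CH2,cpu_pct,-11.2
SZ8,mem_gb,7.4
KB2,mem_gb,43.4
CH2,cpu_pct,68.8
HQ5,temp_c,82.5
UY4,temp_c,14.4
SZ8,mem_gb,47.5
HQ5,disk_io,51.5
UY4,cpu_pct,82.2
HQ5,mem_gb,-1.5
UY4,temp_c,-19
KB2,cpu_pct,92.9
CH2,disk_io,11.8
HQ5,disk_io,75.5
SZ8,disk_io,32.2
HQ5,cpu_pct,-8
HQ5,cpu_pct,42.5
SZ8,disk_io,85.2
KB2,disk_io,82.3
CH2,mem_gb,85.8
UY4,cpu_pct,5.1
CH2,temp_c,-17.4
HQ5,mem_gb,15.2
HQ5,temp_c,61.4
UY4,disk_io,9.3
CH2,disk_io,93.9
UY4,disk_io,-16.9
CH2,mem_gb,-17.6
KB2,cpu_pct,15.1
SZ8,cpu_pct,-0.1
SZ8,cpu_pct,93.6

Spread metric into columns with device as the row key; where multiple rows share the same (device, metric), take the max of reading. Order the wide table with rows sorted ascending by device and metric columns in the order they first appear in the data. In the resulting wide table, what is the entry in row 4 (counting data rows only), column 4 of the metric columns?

With rows sorted ascending by device, row 4 is device=SZ8. metric columns in first-appearance order: temp_c, disk_io, mem_gb, cpu_pct; column 4 is cpu_pct.
Long rows with device=SZ8, metric=cpu_pct: max(-0.1, 93.6) = 93.6.

93.6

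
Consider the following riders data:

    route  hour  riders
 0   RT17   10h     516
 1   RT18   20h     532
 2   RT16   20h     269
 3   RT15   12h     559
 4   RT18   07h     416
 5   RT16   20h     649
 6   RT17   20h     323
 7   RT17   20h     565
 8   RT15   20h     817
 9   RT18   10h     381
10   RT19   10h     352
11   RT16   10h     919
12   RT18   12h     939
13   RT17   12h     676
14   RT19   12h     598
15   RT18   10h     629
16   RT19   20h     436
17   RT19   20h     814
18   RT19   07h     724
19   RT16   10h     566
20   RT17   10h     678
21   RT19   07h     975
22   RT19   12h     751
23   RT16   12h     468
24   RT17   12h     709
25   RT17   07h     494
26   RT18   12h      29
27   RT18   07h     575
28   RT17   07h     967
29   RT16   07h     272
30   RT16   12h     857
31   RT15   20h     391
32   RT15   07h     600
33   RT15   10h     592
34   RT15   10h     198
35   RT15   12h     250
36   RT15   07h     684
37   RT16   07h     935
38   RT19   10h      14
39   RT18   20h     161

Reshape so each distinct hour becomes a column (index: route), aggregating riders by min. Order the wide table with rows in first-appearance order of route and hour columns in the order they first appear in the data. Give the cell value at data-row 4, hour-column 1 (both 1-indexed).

With rows in first-appearance order of route, row 4 is route=RT15. hour columns in first-appearance order: 10h, 20h, 12h, 07h; column 1 is 10h.
Long rows with route=RT15, hour=10h: min(592, 198) = 198.

198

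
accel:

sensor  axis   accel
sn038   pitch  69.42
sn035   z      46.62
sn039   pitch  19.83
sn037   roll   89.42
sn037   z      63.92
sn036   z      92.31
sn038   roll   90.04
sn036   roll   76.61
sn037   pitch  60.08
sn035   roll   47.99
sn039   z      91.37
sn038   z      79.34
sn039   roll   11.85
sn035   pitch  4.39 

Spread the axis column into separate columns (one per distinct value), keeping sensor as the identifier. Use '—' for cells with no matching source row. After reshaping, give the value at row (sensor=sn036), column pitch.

No long-format row has sensor=sn036 and axis=pitch, so the cell is —.

—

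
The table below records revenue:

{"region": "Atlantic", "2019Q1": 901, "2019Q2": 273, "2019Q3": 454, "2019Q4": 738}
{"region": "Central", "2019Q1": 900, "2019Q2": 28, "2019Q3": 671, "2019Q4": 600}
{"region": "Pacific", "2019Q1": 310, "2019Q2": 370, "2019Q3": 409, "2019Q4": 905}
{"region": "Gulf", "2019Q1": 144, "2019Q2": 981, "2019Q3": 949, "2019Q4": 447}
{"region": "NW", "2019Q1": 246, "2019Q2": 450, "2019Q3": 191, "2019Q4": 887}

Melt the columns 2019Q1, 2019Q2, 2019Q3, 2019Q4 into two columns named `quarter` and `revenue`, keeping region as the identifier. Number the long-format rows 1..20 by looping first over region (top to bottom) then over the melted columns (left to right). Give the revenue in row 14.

20 rows total (5 × 4). Row 14: index ⌊(14-1)/4⌋ = 3 into region → Gulf; (14-1) mod 4 = 1 into the melted columns → 2019Q2.
So row 14 is (Gulf, 2019Q2, 981); revenue = 981.

981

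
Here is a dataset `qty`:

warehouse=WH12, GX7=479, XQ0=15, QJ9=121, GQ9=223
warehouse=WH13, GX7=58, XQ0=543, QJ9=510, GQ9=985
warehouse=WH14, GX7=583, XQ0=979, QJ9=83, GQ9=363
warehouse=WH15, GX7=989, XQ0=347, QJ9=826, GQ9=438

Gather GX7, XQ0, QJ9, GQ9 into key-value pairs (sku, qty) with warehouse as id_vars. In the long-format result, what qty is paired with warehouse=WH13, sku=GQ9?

Unpivoting turns each (warehouse, wide-column) pair into one long row.
The wide cell at row WH13, column GQ9 holds 985, so the long row (WH13, GQ9) has qty=985.

985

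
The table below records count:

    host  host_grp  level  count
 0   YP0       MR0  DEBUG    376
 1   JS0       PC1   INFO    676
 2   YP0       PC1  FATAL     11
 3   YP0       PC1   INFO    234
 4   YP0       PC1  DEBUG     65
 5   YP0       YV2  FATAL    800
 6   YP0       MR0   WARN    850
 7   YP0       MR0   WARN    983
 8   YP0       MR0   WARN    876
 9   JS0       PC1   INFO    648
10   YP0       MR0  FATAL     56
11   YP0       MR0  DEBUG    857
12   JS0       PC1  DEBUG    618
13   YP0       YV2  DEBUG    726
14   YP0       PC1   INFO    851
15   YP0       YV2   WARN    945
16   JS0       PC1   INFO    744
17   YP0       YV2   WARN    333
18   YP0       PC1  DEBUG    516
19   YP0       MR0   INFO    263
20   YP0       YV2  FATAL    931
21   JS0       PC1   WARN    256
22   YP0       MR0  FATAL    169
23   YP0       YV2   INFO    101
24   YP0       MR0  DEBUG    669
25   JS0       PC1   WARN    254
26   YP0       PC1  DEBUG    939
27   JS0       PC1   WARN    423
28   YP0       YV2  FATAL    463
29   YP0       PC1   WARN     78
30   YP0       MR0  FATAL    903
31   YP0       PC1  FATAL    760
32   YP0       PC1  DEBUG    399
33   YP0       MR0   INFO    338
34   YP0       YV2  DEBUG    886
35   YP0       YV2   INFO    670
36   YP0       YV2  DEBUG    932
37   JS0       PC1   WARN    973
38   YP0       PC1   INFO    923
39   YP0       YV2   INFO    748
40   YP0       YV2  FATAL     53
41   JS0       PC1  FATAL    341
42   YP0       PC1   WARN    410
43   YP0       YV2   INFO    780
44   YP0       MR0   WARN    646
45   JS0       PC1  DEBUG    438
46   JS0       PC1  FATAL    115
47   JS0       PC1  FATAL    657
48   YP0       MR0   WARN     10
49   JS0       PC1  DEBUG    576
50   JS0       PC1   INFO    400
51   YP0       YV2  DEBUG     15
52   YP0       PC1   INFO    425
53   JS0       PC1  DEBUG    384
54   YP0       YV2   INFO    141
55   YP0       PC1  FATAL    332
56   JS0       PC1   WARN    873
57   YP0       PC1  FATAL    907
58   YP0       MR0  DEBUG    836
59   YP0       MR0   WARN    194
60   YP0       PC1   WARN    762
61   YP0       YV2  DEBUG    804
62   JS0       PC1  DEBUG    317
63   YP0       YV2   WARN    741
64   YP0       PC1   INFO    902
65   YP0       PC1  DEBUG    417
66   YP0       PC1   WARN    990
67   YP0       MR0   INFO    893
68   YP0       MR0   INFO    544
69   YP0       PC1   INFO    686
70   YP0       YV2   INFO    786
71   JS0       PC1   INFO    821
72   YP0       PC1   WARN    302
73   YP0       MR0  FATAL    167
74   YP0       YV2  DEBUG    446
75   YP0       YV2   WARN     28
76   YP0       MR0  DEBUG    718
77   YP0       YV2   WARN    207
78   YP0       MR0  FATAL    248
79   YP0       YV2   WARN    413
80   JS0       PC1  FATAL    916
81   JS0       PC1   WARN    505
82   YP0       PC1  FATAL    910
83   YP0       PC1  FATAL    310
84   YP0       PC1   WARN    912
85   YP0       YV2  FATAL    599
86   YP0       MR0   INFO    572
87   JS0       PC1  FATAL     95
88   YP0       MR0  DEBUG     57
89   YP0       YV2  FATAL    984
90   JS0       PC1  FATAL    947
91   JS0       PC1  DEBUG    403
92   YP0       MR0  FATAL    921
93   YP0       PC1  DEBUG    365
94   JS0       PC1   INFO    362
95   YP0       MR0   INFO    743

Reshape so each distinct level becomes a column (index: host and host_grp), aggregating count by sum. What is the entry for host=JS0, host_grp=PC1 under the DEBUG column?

Rows with host=JS0, host_grp=PC1 and level=DEBUG: count values are 618, 438, 576, 384, 317, 403.
618 + 438 + 576 + 384 + 317 + 403 = 2736.

2736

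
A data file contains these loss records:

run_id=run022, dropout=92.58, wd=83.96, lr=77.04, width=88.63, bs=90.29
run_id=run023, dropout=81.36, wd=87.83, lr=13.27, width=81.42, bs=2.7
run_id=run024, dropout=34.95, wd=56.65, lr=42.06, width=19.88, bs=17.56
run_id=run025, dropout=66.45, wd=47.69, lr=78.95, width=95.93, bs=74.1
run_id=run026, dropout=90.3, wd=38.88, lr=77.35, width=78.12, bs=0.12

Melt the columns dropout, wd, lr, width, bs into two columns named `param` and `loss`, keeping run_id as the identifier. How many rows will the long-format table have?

25

5 run_id values × 5 melted columns = 25 rows.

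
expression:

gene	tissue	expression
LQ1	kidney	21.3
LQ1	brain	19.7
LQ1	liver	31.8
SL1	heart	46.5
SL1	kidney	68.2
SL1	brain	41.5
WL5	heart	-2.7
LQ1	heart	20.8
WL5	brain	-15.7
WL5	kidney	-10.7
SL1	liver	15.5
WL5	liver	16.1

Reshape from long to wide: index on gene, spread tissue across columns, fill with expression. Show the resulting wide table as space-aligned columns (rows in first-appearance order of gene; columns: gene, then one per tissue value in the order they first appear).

gene  kidney  brain  liver  heart
LQ1   21.3    19.7   31.8   20.8 
SL1   68.2    41.5   15.5   46.5 
WL5   -10.7   -15.7  16.1   -2.7 

Columns: gene plus the 4 distinct tissue values (kidney, brain, liver, heart).
For example, row LQ1 column kidney takes expression=21.3 from the long row (LQ1, kidney).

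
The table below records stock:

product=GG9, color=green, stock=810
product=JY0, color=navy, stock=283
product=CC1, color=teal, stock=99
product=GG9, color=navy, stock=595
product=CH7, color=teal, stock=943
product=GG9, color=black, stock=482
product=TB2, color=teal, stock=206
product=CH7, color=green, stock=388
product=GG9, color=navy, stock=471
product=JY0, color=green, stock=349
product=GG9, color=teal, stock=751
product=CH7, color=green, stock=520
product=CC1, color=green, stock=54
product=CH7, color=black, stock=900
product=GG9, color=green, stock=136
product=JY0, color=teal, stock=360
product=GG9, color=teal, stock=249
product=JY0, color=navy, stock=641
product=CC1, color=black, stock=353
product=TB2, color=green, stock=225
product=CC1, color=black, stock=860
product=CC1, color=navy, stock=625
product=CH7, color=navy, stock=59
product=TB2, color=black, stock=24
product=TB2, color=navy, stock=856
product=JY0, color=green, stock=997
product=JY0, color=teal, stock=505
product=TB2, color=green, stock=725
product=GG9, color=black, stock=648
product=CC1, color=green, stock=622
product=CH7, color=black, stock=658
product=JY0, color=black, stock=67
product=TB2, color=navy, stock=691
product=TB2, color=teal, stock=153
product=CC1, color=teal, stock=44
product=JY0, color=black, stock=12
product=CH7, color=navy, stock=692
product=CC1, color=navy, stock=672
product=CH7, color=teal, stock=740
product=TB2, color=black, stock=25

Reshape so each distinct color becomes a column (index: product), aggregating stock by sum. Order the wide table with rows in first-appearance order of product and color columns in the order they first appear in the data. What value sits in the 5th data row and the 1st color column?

950

With rows in first-appearance order of product, row 5 is product=TB2. color columns in first-appearance order: green, navy, teal, black; column 1 is green.
Long rows with product=TB2, color=green: 225 + 725 = 950.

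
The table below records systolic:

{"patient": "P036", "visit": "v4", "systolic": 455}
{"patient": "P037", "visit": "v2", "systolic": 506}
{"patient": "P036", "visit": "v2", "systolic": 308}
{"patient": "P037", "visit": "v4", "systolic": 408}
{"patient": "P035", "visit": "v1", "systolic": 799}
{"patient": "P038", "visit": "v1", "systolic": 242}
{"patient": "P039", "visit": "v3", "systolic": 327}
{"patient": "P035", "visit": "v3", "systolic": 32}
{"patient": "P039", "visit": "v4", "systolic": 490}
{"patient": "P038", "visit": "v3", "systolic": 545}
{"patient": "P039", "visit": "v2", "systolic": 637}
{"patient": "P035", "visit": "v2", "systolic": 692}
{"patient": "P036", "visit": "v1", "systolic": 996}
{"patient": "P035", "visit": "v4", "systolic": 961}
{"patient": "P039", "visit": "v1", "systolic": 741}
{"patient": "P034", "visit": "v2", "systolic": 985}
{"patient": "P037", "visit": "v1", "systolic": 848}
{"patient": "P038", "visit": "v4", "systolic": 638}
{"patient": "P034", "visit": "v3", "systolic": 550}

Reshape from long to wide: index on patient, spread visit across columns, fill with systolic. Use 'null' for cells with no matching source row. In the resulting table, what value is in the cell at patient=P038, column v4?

638

The long row with patient=P038, visit=v4 has systolic=638.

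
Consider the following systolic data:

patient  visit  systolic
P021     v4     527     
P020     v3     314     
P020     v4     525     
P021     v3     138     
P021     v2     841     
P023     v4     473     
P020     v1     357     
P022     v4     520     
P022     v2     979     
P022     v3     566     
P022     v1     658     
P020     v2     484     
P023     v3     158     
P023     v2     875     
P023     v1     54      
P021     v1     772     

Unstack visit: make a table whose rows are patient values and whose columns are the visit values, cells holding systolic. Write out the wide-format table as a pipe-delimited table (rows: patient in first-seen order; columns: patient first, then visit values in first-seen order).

| patient | v4 | v3 | v2 | v1 |
| P021 | 527 | 138 | 841 | 772 |
| P020 | 525 | 314 | 484 | 357 |
| P023 | 473 | 158 | 875 | 54 |
| P022 | 520 | 566 | 979 | 658 |

Columns: patient plus the 4 distinct visit values (v4, v3, v2, v1).
For example, row P021 column v4 takes systolic=527 from the long row (P021, v4).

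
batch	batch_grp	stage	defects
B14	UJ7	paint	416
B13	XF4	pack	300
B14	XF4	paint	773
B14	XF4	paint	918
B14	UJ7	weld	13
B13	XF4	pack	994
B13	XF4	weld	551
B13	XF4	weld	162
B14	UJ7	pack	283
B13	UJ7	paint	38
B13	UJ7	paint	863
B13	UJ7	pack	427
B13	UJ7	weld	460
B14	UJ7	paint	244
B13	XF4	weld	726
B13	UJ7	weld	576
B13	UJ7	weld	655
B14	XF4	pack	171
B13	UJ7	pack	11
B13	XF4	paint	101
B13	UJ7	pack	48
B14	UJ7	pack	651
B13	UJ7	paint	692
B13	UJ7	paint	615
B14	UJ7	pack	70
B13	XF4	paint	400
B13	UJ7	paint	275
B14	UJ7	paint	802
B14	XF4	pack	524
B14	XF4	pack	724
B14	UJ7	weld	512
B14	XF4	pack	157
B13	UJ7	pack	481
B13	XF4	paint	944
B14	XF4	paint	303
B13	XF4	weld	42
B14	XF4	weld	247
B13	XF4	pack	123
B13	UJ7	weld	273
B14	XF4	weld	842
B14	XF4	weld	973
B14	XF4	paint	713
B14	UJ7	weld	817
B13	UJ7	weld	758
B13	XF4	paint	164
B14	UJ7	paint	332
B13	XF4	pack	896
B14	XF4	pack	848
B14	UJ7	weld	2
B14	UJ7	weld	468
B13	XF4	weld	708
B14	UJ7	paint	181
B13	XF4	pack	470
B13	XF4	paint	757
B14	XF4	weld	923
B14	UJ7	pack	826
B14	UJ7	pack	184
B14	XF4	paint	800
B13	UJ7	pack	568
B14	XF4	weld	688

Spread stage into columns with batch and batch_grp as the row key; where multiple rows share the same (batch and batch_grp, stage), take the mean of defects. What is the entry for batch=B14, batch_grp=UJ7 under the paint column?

Rows with batch=B14, batch_grp=UJ7 and stage=paint: defects values are 416, 244, 802, 332, 181.
(416 + 244 + 802 + 332 + 181) / 5 = 395.

395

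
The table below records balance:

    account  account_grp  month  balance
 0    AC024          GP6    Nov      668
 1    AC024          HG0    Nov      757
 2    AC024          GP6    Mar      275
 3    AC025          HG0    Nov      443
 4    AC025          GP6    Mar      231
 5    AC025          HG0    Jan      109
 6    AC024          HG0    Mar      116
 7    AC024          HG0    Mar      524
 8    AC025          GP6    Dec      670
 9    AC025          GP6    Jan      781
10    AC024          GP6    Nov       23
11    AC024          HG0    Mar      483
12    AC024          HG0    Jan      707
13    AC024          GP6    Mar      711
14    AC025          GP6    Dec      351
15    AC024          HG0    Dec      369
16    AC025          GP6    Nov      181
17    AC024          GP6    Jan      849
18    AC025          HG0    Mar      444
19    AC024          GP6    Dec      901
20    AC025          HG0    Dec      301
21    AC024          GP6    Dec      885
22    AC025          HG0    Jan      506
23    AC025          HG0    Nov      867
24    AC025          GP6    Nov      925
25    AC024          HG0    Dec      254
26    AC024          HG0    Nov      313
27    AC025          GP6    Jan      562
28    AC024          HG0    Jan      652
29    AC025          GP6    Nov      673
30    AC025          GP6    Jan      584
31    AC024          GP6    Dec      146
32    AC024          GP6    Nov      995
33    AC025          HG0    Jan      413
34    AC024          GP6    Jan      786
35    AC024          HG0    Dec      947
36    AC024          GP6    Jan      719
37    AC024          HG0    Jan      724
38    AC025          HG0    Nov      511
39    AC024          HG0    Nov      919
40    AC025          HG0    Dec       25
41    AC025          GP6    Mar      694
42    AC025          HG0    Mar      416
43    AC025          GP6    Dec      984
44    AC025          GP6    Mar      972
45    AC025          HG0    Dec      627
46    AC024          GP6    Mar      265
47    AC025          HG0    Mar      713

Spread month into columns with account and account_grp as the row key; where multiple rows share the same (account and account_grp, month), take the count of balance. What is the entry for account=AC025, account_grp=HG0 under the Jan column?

Rows with account=AC025, account_grp=HG0 and month=Jan: balance values are 109, 506, 413.
3 rows match — count = 3.

3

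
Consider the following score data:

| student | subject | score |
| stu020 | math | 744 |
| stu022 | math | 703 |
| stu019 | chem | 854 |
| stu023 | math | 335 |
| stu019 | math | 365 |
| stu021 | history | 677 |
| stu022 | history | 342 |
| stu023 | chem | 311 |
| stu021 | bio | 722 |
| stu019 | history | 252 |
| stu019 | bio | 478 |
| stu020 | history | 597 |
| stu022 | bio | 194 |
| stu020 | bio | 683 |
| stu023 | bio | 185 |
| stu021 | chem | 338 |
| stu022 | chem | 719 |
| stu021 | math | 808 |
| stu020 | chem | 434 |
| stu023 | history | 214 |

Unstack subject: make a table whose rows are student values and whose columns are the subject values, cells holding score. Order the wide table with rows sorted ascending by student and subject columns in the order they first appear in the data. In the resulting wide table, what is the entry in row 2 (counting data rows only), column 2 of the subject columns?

With rows sorted ascending by student, row 2 is student=stu020. subject columns in first-appearance order: math, chem, history, bio; column 2 is chem.
Long rows with student=stu020, subject=chem: score = 434.

434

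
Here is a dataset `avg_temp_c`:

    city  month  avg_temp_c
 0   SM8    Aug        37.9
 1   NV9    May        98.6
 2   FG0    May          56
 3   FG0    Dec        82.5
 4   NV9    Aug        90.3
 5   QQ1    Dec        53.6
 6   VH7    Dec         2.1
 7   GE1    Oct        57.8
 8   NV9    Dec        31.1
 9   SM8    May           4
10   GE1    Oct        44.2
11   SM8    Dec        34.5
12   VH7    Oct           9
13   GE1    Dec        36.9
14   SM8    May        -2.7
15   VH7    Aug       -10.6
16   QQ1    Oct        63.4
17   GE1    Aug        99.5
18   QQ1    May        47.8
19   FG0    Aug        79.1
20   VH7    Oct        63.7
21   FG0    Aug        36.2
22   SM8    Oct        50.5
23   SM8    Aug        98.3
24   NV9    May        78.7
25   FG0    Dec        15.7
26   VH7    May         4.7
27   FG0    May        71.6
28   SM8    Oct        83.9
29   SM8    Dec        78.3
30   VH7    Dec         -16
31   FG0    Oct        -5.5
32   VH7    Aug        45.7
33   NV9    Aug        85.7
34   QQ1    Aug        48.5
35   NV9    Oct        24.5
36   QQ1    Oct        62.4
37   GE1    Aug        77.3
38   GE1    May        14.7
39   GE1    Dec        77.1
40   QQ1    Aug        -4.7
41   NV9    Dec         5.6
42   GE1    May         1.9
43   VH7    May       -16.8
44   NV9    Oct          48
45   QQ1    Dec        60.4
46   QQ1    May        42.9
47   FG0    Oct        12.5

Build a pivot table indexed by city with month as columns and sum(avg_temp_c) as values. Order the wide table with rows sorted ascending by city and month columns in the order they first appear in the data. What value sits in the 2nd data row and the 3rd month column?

With rows sorted ascending by city, row 2 is city=GE1. month columns in first-appearance order: Aug, May, Dec, Oct; column 3 is Dec.
Long rows with city=GE1, month=Dec: 36.9 + 77.1 = 114.

114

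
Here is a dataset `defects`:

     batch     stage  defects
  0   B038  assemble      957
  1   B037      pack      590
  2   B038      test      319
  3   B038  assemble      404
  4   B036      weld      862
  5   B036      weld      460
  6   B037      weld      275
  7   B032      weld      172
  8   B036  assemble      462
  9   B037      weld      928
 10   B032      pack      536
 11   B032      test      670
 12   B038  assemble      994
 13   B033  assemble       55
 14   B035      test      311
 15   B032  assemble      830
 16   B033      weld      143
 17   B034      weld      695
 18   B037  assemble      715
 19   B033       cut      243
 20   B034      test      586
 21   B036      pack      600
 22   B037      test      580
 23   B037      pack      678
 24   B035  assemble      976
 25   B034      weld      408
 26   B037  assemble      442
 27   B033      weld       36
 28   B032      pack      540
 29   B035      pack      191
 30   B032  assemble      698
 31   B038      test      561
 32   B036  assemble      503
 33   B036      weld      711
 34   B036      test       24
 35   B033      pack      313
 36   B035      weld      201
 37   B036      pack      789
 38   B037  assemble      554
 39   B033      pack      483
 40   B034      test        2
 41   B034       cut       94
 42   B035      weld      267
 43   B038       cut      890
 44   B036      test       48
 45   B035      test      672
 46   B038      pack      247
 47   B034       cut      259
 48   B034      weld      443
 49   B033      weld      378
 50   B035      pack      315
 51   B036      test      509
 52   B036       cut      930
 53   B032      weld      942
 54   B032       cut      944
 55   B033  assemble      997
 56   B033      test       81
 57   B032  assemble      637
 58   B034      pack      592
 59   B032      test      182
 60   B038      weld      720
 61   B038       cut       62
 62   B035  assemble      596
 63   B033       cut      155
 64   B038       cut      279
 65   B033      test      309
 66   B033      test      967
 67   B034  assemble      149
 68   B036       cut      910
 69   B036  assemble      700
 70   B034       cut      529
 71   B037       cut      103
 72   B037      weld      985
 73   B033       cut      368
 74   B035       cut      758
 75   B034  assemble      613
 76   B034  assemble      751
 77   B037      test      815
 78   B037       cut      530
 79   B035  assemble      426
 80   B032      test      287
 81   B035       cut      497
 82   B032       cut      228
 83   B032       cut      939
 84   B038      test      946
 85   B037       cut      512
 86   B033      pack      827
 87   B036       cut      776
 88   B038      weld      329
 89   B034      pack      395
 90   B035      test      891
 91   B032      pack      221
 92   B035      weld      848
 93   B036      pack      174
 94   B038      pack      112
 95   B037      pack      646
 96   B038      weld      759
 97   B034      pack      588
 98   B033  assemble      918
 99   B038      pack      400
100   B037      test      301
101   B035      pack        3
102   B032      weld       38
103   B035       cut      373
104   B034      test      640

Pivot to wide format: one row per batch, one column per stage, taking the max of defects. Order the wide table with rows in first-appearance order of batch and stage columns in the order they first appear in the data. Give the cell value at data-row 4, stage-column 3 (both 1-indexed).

With rows in first-appearance order of batch, row 4 is batch=B032. stage columns in first-appearance order: assemble, pack, test, weld, cut; column 3 is test.
Long rows with batch=B032, stage=test: max(670, 182, 287) = 670.

670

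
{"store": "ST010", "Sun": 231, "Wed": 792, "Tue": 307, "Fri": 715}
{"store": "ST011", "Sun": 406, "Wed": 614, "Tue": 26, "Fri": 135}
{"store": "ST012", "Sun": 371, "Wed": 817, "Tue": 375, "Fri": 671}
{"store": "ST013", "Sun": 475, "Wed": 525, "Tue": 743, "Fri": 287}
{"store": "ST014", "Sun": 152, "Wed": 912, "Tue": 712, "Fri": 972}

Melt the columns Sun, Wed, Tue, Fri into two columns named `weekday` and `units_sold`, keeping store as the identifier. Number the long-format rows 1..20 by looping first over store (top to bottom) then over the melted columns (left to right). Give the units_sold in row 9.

371

20 rows total (5 × 4). Row 9: index ⌊(9-1)/4⌋ = 2 into store → ST012; (9-1) mod 4 = 0 into the melted columns → Sun.
So row 9 is (ST012, Sun, 371); units_sold = 371.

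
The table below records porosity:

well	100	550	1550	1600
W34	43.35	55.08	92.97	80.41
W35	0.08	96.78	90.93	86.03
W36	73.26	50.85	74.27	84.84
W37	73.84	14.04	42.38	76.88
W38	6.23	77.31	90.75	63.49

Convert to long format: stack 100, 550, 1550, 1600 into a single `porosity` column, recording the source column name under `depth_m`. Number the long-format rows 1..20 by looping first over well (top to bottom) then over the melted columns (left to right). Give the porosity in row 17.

20 rows total (5 × 4). Row 17: index ⌊(17-1)/4⌋ = 4 into well → W38; (17-1) mod 4 = 0 into the melted columns → 100.
So row 17 is (W38, 100, 6.23); porosity = 6.23.

6.23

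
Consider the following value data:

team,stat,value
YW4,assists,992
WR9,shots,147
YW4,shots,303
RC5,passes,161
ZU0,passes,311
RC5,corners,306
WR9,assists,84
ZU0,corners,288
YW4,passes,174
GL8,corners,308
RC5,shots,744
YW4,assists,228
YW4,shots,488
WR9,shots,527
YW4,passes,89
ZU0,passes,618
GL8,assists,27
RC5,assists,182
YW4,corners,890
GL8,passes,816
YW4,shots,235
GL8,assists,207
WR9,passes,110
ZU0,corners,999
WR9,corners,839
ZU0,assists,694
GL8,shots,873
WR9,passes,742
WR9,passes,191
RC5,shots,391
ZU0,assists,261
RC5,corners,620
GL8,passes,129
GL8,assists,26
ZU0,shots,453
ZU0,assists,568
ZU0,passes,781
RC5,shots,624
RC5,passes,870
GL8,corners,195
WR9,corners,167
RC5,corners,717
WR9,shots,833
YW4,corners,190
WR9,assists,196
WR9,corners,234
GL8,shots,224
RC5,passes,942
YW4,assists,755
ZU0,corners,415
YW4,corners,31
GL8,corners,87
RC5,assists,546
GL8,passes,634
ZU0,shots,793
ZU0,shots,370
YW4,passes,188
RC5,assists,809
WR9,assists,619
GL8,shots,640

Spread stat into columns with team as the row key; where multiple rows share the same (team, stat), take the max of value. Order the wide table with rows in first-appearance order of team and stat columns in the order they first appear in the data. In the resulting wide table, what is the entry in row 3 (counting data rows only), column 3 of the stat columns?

With rows in first-appearance order of team, row 3 is team=RC5. stat columns in first-appearance order: assists, shots, passes, corners; column 3 is passes.
Long rows with team=RC5, stat=passes: max(161, 870, 942) = 942.

942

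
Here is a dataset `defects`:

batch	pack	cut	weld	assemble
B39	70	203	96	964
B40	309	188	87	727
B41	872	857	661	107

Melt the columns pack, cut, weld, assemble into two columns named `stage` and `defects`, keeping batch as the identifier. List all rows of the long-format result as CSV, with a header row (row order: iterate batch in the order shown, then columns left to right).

Each (batch, column) pair becomes one row: 3 × 4 = 12 rows.
For example, (B39, pack) → defects=70.

batch,stage,defects
B39,pack,70
B39,cut,203
B39,weld,96
B39,assemble,964
B40,pack,309
B40,cut,188
B40,weld,87
B40,assemble,727
B41,pack,872
B41,cut,857
B41,weld,661
B41,assemble,107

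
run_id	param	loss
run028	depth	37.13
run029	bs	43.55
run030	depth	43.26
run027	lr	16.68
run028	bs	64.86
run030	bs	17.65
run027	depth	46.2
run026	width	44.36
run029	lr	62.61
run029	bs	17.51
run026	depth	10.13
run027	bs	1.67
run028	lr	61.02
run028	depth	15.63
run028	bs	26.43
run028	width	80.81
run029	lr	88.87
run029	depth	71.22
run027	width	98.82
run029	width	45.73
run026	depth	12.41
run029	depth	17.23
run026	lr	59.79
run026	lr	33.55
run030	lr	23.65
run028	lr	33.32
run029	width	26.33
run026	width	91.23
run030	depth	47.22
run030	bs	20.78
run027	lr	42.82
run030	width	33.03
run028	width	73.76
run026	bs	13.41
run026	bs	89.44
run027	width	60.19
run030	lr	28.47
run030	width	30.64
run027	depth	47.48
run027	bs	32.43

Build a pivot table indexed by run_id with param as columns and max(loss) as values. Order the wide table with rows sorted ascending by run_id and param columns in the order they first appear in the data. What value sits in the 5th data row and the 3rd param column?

28.47

With rows sorted ascending by run_id, row 5 is run_id=run030. param columns in first-appearance order: depth, bs, lr, width; column 3 is lr.
Long rows with run_id=run030, param=lr: max(23.65, 28.47) = 28.47.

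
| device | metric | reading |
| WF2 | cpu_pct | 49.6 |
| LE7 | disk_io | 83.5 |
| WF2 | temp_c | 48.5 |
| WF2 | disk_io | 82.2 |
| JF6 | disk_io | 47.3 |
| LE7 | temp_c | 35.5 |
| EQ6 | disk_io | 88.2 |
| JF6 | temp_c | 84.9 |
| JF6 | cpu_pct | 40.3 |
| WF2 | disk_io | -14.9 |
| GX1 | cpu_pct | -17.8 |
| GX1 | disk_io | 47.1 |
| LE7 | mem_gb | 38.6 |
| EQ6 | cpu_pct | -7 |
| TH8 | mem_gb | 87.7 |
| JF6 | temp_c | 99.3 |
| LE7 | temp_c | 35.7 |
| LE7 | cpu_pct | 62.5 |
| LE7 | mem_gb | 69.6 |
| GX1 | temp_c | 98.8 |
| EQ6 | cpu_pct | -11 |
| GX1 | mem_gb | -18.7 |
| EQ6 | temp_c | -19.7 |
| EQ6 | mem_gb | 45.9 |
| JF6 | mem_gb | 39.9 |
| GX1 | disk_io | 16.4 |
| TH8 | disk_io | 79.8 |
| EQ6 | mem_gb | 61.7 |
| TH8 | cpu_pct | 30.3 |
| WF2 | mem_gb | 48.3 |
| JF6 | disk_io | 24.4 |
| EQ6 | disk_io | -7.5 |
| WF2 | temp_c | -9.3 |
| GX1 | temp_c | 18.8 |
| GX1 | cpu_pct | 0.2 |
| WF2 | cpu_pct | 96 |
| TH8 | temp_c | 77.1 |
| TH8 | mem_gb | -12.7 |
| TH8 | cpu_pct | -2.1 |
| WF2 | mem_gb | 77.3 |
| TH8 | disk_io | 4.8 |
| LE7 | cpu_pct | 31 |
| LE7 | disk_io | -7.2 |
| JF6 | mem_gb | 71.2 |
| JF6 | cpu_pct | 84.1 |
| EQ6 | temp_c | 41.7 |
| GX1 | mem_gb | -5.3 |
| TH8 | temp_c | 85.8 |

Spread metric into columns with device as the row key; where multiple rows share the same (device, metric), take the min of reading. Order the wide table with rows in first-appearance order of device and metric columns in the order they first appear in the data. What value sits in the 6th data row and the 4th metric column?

-12.7

With rows in first-appearance order of device, row 6 is device=TH8. metric columns in first-appearance order: cpu_pct, disk_io, temp_c, mem_gb; column 4 is mem_gb.
Long rows with device=TH8, metric=mem_gb: min(87.7, -12.7) = -12.7.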